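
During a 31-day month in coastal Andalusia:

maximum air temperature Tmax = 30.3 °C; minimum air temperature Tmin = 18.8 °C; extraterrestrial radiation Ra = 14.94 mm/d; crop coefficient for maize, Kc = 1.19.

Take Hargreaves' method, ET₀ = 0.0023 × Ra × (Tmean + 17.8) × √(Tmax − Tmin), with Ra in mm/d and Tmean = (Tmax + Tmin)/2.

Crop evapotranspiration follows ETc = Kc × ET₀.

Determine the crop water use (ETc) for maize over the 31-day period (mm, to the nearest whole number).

182 mm

Tmean = (30.3 + 18.8)/2 = 24.55 °C
ET₀ = 0.0023 × 14.94 × (24.55 + 17.8) × √11.5 = 0.0023 × 14.94 × 42.35 × 3.3912 = 4.9350 mm/d
ETc = Kc × ET₀ = 1.19 × 4.9350 = 5.8727 mm/d
Over 31 days: 5.8727 × 31 = 182.054 mm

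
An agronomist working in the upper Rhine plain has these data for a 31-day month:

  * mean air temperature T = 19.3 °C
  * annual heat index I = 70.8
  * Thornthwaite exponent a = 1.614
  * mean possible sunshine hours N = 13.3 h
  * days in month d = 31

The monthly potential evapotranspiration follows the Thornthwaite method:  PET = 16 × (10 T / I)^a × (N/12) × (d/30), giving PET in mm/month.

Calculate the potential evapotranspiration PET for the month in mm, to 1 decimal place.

92.5 mm

10T/I = 10 × 19.3 / 70.8 = 2.7260
(10T/I)^a = 2.7260^1.614 = 5.0459
Uncorrected PET = 16 × 5.0459 = 80.734 mm
Correction = (N/12)(d/30) = (13.3/12)(31/30) = 1.1453
PET = 80.734 × 1.1453 = 92.465 mm/month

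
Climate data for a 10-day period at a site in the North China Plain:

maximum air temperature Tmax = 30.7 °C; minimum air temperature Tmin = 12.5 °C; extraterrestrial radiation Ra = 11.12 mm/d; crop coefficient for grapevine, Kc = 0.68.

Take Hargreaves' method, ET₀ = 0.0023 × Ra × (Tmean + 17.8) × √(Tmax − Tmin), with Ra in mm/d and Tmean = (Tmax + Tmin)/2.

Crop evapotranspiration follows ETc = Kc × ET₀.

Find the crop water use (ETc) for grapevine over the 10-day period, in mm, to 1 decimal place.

Tmean = (30.7 + 12.5)/2 = 21.60 °C
ET₀ = 0.0023 × 11.12 × (21.60 + 17.8) × √18.2 = 0.0023 × 11.12 × 39.40 × 4.2661 = 4.2989 mm/d
ETc = Kc × ET₀ = 0.68 × 4.2989 = 2.9233 mm/d
Over 10 days: 2.9233 × 10 = 29.233 mm

29.2 mm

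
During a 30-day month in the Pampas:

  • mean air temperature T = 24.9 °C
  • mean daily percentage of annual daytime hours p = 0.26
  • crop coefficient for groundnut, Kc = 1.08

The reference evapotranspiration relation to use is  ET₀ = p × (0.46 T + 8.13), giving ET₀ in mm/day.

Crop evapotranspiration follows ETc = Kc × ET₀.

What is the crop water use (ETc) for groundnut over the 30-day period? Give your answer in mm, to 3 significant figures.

165 mm

ET₀ = 0.26 × (0.46 × 24.9 + 8.13) = 0.26 × 19.584 = 5.0918 mm/d
ETc = Kc × ET₀ = 1.08 × 5.0918 = 5.4991 mm/d
Over 30 days: 5.4991 × 30 = 164.973 mm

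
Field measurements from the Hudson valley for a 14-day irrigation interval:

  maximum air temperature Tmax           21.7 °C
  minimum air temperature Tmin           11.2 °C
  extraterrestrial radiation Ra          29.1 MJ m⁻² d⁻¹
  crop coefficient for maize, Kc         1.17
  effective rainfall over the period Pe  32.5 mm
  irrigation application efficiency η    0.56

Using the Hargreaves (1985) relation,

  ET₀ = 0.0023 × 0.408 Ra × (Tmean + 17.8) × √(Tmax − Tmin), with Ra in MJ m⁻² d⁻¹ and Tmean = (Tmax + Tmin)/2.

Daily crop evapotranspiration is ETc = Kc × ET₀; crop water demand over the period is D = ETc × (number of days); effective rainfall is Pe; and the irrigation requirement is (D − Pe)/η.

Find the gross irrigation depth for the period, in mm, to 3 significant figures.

Tmean = (21.7 + 11.2)/2 = 16.45 °C
0.408 Ra = 0.408 × 29.1 = 11.8728 mm/d equivalent
ET₀ = 0.0023 × 11.8728 × (16.45 + 17.8) × √10.5 = 0.0023 × 11.8728 × 34.25 × 3.2404 = 3.0307 mm/d
ETc = Kc × ET₀ = 1.17 × 3.0307 = 3.5459 mm/d
Crop demand D = ETc × 14 d = 3.5459 × 14 = 49.643 mm
D − Pe = 49.643 − 32.5 = 17.143 mm
Gross irrigation = 17.143 / 0.56 = 30.613 mm

30.6 mm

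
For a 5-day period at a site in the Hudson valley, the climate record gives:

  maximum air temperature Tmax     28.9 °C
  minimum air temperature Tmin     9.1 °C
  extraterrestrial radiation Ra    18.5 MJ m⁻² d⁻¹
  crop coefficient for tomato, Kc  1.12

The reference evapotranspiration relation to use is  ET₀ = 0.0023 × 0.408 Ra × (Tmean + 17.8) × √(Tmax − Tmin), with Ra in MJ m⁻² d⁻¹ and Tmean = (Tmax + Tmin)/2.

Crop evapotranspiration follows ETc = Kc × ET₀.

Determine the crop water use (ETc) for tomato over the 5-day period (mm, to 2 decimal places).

15.92 mm

Tmean = (28.9 + 9.1)/2 = 19.00 °C
0.408 Ra = 0.408 × 18.5 = 7.5480 mm/d equivalent
ET₀ = 0.0023 × 7.5480 × (19.00 + 17.8) × √19.8 = 0.0023 × 7.5480 × 36.80 × 4.4497 = 2.8427 mm/d
ETc = Kc × ET₀ = 1.12 × 2.8427 = 3.1838 mm/d
Over 5 days: 3.1838 × 5 = 15.919 mm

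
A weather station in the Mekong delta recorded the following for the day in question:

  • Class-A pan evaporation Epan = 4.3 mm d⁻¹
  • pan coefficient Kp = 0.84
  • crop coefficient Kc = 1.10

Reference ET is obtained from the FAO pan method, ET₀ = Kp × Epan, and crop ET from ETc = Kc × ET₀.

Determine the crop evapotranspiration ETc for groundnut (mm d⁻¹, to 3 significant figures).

ET₀ = 0.84 × 4.3 = 3.6120 mm/d
ETc = Kc × ET₀ = 1.10 × 3.6120 = 3.9732 mm/d

3.97 mm d⁻¹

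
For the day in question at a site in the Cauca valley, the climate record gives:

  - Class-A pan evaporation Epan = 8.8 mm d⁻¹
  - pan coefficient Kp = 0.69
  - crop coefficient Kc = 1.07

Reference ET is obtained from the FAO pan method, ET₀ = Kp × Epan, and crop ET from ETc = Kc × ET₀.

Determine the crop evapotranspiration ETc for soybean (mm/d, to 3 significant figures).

6.50 mm/d

ET₀ = 0.69 × 8.8 = 6.0720 mm/d
ETc = Kc × ET₀ = 1.07 × 6.0720 = 6.4970 mm/d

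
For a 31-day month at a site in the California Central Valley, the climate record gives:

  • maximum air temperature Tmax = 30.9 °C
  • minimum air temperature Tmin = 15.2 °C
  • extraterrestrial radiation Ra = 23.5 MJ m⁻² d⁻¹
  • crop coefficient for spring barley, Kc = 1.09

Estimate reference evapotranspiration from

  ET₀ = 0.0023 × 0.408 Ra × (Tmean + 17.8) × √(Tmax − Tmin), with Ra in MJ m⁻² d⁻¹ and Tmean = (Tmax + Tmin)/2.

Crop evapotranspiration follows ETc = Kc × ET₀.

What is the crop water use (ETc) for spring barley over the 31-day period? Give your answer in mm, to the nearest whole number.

121 mm

Tmean = (30.9 + 15.2)/2 = 23.05 °C
0.408 Ra = 0.408 × 23.5 = 9.5880 mm/d equivalent
ET₀ = 0.0023 × 9.5880 × (23.05 + 17.8) × √15.7 = 0.0023 × 9.5880 × 40.85 × 3.9623 = 3.5694 mm/d
ETc = Kc × ET₀ = 1.09 × 3.5694 = 3.8906 mm/d
Over 31 days: 3.8906 × 31 = 120.609 mm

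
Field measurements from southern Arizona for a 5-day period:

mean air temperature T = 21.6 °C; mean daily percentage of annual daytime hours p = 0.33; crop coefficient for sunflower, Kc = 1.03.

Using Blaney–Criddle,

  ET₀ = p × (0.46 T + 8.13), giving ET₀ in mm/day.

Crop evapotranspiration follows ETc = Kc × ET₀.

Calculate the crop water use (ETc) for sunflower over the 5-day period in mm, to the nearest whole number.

ET₀ = 0.33 × (0.46 × 21.6 + 8.13) = 0.33 × 18.066 = 5.9618 mm/d
ETc = Kc × ET₀ = 1.03 × 5.9618 = 6.1407 mm/d
Over 5 days: 6.1407 × 5 = 30.704 mm

31 mm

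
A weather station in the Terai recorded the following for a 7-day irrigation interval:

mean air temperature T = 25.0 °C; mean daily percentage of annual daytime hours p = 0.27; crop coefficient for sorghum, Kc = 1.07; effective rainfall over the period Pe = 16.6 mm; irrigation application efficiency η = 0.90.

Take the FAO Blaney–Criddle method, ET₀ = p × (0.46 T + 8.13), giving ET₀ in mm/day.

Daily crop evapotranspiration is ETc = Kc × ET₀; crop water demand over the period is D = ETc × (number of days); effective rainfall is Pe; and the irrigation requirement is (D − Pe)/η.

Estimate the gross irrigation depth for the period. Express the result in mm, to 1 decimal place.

ET₀ = 0.27 × (0.46 × 25.0 + 8.13) = 0.27 × 19.630 = 5.3001 mm/d
ETc = Kc × ET₀ = 1.07 × 5.3001 = 5.6711 mm/d
Crop demand D = ETc × 7 d = 5.6711 × 7 = 39.698 mm
D − Pe = 39.698 − 16.6 = 23.098 mm
Gross irrigation = 23.098 / 0.90 = 25.664 mm

25.7 mm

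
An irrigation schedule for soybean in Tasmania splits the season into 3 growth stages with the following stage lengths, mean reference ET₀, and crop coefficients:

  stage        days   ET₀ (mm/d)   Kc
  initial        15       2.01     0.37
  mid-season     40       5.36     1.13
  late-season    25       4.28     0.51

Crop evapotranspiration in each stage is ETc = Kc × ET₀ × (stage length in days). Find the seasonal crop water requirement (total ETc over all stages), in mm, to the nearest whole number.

initial: 0.37 × 2.01 × 15 = 11.16 mm
mid-season: 1.13 × 5.36 × 40 = 242.27 mm
late-season: 0.51 × 4.28 × 25 = 54.57 mm
Seasonal total = 308.00 mm

308 mm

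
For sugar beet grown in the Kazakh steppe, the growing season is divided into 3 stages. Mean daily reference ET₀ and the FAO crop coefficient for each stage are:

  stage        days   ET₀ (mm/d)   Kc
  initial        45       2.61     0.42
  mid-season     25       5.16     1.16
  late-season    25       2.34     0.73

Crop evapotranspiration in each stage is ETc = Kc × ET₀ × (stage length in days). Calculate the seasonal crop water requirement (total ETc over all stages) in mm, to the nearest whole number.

242 mm

initial: 0.42 × 2.61 × 45 = 49.33 mm
mid-season: 1.16 × 5.16 × 25 = 149.64 mm
late-season: 0.73 × 2.34 × 25 = 42.71 mm
Seasonal total = 241.68 mm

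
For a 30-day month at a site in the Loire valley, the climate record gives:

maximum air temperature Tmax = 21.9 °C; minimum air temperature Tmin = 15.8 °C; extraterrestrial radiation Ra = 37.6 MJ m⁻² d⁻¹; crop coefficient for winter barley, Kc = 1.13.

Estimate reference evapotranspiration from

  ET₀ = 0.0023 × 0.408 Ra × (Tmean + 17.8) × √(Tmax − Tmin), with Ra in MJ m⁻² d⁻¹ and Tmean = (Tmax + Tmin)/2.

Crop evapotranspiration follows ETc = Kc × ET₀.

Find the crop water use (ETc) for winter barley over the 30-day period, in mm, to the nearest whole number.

108 mm

Tmean = (21.9 + 15.8)/2 = 18.85 °C
0.408 Ra = 0.408 × 37.6 = 15.3408 mm/d equivalent
ET₀ = 0.0023 × 15.3408 × (18.85 + 17.8) × √6.1 = 0.0023 × 15.3408 × 36.65 × 2.4698 = 3.1938 mm/d
ETc = Kc × ET₀ = 1.13 × 3.1938 = 3.6090 mm/d
Over 30 days: 3.6090 × 30 = 108.270 mm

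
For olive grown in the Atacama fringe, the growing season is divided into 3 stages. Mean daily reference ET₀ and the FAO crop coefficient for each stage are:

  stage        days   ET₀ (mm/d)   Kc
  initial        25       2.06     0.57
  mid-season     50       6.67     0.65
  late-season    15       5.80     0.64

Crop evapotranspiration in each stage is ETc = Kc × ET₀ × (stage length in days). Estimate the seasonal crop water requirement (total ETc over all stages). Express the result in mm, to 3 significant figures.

initial: 0.57 × 2.06 × 25 = 29.36 mm
mid-season: 0.65 × 6.67 × 50 = 216.78 mm
late-season: 0.64 × 5.80 × 15 = 55.68 mm
Seasonal total = 301.82 mm

302 mm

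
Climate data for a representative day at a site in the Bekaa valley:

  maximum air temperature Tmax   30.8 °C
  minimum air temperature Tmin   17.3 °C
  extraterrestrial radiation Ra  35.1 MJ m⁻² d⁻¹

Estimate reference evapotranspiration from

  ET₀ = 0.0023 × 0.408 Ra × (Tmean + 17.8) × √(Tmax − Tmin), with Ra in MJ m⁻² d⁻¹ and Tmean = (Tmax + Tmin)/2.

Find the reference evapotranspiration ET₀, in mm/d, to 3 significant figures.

5.06 mm/d

Tmean = (30.8 + 17.3)/2 = 24.05 °C
0.408 Ra = 0.408 × 35.1 = 14.3208 mm/d equivalent
ET₀ = 0.0023 × 14.3208 × (24.05 + 17.8) × √13.5 = 0.0023 × 14.3208 × 41.85 × 3.6742 = 5.0647 mm/d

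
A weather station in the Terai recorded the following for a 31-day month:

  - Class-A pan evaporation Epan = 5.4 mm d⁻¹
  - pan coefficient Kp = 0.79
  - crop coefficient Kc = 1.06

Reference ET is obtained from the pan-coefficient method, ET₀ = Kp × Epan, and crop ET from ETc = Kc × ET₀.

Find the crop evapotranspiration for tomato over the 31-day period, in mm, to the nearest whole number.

140 mm

ET₀ = 0.79 × 5.4 = 4.2660 mm/d
ETc = Kc × ET₀ = 1.06 × 4.2660 = 4.5220 mm/d
Over 31 days: 4.5220 × 31 = 140.182 mm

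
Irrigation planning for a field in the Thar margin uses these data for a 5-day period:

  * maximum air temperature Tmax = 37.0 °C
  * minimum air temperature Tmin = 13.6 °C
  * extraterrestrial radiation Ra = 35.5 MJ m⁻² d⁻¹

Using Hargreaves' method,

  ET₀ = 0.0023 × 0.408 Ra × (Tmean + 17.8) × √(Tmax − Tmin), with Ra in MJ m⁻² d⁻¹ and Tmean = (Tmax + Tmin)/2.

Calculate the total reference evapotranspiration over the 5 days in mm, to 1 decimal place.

Tmean = (37.0 + 13.6)/2 = 25.30 °C
0.408 Ra = 0.408 × 35.5 = 14.4840 mm/d equivalent
ET₀ = 0.0023 × 14.4840 × (25.30 + 17.8) × √23.4 = 0.0023 × 14.4840 × 43.10 × 4.8374 = 6.9455 mm/d
Over 5 days: 6.9455 × 5 = 34.728 mm

34.7 mm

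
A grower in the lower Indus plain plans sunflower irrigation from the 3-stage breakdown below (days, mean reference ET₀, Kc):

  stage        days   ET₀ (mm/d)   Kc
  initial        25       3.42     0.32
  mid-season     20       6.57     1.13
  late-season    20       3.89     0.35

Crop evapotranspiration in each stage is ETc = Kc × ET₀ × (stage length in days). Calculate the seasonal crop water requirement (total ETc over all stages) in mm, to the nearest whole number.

initial: 0.32 × 3.42 × 25 = 27.36 mm
mid-season: 1.13 × 6.57 × 20 = 148.48 mm
late-season: 0.35 × 3.89 × 20 = 27.23 mm
Seasonal total = 203.07 mm

203 mm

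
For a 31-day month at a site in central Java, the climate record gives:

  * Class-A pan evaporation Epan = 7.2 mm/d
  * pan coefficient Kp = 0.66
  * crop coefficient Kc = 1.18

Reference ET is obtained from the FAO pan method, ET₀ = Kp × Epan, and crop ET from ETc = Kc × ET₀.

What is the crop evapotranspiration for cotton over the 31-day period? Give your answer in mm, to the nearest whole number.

174 mm

ET₀ = 0.66 × 7.2 = 4.7520 mm/d
ETc = Kc × ET₀ = 1.18 × 4.7520 = 5.6074 mm/d
Over 31 days: 5.6074 × 31 = 173.829 mm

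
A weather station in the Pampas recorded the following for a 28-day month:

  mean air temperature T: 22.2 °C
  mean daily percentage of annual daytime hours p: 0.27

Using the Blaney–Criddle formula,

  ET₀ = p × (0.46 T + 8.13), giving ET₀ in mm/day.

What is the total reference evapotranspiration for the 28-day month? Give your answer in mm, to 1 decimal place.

ET₀ = 0.27 × (0.46 × 22.2 + 8.13) = 0.27 × 18.342 = 4.9523 mm/d
Monthly total = 4.9523 × 28 = 138.664 mm

138.7 mm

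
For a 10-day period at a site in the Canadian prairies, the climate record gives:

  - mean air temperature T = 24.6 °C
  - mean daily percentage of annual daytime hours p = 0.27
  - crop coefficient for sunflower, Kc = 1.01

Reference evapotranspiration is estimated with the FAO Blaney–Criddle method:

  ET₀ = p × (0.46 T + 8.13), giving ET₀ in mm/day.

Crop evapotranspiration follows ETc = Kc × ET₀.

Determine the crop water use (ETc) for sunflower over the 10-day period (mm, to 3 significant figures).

ET₀ = 0.27 × (0.46 × 24.6 + 8.13) = 0.27 × 19.446 = 5.2504 mm/d
ETc = Kc × ET₀ = 1.01 × 5.2504 = 5.3029 mm/d
Over 10 days: 5.3029 × 10 = 53.029 mm

53.0 mm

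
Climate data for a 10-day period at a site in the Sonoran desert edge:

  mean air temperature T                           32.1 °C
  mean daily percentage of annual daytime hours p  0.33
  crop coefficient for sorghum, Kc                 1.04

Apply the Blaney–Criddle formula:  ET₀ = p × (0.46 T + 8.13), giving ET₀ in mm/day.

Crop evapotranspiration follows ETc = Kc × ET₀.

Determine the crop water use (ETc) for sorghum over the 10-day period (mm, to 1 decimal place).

78.6 mm

ET₀ = 0.33 × (0.46 × 32.1 + 8.13) = 0.33 × 22.896 = 7.5557 mm/d
ETc = Kc × ET₀ = 1.04 × 7.5557 = 7.8579 mm/d
Over 10 days: 7.8579 × 10 = 78.579 mm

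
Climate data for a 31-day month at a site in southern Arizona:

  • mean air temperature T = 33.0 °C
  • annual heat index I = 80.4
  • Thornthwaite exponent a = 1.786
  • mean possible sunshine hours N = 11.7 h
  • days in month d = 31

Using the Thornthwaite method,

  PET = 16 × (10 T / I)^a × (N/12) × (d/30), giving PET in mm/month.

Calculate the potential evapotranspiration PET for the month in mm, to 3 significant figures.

10T/I = 10 × 33.0 / 80.4 = 4.1045
(10T/I)^a = 4.1045^1.786 = 12.4533
Uncorrected PET = 16 × 12.4533 = 199.253 mm
Correction = (N/12)(d/30) = (11.7/12)(31/30) = 1.0075
PET = 199.253 × 1.0075 = 200.747 mm/month

201 mm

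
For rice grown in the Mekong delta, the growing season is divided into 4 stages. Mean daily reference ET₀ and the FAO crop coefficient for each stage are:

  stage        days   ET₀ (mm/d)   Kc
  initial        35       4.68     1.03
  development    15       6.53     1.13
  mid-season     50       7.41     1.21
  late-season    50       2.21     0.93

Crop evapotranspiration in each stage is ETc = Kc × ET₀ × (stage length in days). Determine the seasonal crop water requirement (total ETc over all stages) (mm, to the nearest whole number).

initial: 1.03 × 4.68 × 35 = 168.71 mm
development: 1.13 × 6.53 × 15 = 110.68 mm
mid-season: 1.21 × 7.41 × 50 = 448.31 mm
late-season: 0.93 × 2.21 × 50 = 102.77 mm
Seasonal total = 830.47 mm

830 mm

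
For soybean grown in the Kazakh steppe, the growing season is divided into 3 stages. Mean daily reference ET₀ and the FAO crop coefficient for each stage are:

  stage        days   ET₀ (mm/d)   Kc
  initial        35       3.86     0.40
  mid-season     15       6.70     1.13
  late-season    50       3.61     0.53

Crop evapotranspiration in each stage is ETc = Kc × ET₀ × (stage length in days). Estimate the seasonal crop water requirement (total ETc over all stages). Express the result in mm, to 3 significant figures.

263 mm

initial: 0.40 × 3.86 × 35 = 54.04 mm
mid-season: 1.13 × 6.70 × 15 = 113.57 mm
late-season: 0.53 × 3.61 × 50 = 95.67 mm
Seasonal total = 263.28 mm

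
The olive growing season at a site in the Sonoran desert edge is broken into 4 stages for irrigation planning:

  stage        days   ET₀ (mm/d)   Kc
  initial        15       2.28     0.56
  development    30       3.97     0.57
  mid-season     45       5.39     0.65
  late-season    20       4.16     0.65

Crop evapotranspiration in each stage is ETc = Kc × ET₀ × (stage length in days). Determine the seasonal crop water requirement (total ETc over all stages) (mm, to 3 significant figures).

299 mm

initial: 0.56 × 2.28 × 15 = 19.15 mm
development: 0.57 × 3.97 × 30 = 67.89 mm
mid-season: 0.65 × 5.39 × 45 = 157.66 mm
late-season: 0.65 × 4.16 × 20 = 54.08 mm
Seasonal total = 298.78 mm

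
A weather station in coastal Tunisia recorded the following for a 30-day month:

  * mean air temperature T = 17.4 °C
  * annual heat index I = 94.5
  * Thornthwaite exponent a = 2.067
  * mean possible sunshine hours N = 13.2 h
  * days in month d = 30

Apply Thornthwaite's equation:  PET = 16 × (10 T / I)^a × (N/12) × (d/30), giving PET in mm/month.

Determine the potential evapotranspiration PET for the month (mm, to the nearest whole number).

10T/I = 10 × 17.4 / 94.5 = 1.8413
(10T/I)^a = 1.8413^2.067 = 3.5319
Uncorrected PET = 16 × 3.5319 = 56.510 mm
Correction = (N/12)(d/30) = (13.2/12)(30/30) = 1.1000
PET = 56.510 × 1.1000 = 62.161 mm/month

62 mm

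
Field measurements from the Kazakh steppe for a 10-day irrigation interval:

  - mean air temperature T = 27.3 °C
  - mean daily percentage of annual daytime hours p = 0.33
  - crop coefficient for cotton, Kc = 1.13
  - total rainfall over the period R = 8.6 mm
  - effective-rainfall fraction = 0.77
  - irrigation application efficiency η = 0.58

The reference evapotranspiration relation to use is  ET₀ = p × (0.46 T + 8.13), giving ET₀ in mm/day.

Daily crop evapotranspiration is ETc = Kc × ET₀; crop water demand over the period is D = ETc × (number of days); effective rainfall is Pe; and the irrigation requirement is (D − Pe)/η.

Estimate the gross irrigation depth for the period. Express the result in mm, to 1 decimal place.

121.6 mm

ET₀ = 0.33 × (0.46 × 27.3 + 8.13) = 0.33 × 20.688 = 6.8270 mm/d
ETc = Kc × ET₀ = 1.13 × 6.8270 = 7.7145 mm/d
Crop demand D = ETc × 10 d = 7.7145 × 10 = 77.145 mm
Pe = 0.77 × 8.6 = 6.622 mm
D − Pe = 77.145 − 6.622 = 70.523 mm
Gross irrigation = 70.523 / 0.58 = 121.591 mm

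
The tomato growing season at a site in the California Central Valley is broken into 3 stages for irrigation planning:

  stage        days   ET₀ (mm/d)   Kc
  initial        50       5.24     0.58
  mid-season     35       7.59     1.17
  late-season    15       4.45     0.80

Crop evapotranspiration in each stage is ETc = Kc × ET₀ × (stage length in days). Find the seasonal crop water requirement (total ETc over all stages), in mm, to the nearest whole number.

516 mm

initial: 0.58 × 5.24 × 50 = 151.96 mm
mid-season: 1.17 × 7.59 × 35 = 310.81 mm
late-season: 0.80 × 4.45 × 15 = 53.40 mm
Seasonal total = 516.17 mm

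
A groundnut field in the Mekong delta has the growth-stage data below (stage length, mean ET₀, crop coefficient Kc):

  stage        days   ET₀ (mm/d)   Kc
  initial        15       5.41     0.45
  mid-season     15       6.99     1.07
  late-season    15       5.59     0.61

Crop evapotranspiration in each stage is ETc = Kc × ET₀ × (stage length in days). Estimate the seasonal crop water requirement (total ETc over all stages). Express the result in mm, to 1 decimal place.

199.9 mm

initial: 0.45 × 5.41 × 15 = 36.52 mm
mid-season: 1.07 × 6.99 × 15 = 112.19 mm
late-season: 0.61 × 5.59 × 15 = 51.15 mm
Seasonal total = 199.86 mm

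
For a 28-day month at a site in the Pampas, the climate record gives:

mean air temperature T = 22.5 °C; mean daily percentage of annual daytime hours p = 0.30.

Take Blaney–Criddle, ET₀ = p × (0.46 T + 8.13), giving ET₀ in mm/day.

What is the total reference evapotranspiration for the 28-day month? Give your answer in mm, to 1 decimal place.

ET₀ = 0.30 × (0.46 × 22.5 + 8.13) = 0.30 × 18.480 = 5.5440 mm/d
Monthly total = 5.5440 × 28 = 155.232 mm

155.2 mm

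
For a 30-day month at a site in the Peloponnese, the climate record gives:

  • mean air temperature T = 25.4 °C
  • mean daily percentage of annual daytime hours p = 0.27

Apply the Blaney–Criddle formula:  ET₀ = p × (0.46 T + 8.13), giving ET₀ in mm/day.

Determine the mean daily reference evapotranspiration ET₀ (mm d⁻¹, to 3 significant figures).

5.35 mm d⁻¹

ET₀ = 0.27 × (0.46 × 25.4 + 8.13) = 0.27 × 19.814 = 5.3498 mm/d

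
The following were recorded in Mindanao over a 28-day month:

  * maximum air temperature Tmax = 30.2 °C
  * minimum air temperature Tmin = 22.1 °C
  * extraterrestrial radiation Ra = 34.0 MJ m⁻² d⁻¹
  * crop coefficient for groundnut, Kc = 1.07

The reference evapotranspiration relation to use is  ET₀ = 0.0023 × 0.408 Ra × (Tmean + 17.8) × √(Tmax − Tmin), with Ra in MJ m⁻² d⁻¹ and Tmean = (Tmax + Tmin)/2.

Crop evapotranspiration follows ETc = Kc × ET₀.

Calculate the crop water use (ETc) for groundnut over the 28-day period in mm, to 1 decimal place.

Tmean = (30.2 + 22.1)/2 = 26.15 °C
0.408 Ra = 0.408 × 34.0 = 13.8720 mm/d equivalent
ET₀ = 0.0023 × 13.8720 × (26.15 + 17.8) × √8.1 = 0.0023 × 13.8720 × 43.95 × 2.8460 = 3.9908 mm/d
ETc = Kc × ET₀ = 1.07 × 3.9908 = 4.2702 mm/d
Over 28 days: 4.2702 × 28 = 119.566 mm

119.6 mm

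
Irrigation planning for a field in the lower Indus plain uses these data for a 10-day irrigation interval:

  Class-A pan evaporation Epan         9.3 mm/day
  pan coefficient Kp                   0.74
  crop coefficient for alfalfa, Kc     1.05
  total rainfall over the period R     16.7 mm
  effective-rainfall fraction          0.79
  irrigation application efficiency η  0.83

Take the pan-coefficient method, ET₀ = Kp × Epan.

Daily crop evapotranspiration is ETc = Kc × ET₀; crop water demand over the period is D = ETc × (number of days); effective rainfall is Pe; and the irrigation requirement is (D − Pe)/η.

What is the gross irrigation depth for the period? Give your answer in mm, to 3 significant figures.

ET₀ = 0.74 × 9.3 = 6.8820 mm/d
ETc = Kc × ET₀ = 1.05 × 6.8820 = 7.2261 mm/d
Crop demand D = ETc × 10 d = 7.2261 × 10 = 72.261 mm
Pe = 0.79 × 16.7 = 13.193 mm
D − Pe = 72.261 − 13.193 = 59.068 mm
Gross irrigation = 59.068 / 0.83 = 71.166 mm

71.2 mm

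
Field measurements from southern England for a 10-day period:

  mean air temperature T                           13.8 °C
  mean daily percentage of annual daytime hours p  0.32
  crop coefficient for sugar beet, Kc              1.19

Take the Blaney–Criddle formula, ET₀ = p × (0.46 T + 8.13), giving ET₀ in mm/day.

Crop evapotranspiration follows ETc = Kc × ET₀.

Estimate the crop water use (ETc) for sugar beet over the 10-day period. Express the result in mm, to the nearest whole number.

ET₀ = 0.32 × (0.46 × 13.8 + 8.13) = 0.32 × 14.478 = 4.6330 mm/d
ETc = Kc × ET₀ = 1.19 × 4.6330 = 5.5133 mm/d
Over 10 days: 5.5133 × 10 = 55.133 mm

55 mm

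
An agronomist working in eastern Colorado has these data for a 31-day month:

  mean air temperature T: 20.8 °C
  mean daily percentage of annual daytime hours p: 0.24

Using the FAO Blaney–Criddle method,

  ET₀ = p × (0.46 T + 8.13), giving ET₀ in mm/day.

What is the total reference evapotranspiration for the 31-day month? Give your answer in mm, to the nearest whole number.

132 mm

ET₀ = 0.24 × (0.46 × 20.8 + 8.13) = 0.24 × 17.698 = 4.2475 mm/d
Monthly total = 4.2475 × 31 = 131.673 mm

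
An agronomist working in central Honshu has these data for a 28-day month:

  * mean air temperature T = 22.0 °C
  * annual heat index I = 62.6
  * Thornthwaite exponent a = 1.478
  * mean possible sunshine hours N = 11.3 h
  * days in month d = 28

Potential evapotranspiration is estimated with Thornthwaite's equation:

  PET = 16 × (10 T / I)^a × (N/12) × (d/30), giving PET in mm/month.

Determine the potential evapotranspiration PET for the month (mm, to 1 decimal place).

90.1 mm

10T/I = 10 × 22.0 / 62.6 = 3.5144
(10T/I)^a = 3.5144^1.478 = 6.4087
Uncorrected PET = 16 × 6.4087 = 102.539 mm
Correction = (N/12)(d/30) = (11.3/12)(28/30) = 0.8789
PET = 102.539 × 0.8789 = 90.122 mm/month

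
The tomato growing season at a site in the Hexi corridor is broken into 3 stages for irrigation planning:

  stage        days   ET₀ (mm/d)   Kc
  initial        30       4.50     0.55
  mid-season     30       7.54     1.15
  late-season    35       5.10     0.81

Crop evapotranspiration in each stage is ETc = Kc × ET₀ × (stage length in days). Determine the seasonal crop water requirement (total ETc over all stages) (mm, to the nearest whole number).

479 mm

initial: 0.55 × 4.50 × 30 = 74.25 mm
mid-season: 1.15 × 7.54 × 30 = 260.13 mm
late-season: 0.81 × 5.10 × 35 = 144.59 mm
Seasonal total = 478.97 mm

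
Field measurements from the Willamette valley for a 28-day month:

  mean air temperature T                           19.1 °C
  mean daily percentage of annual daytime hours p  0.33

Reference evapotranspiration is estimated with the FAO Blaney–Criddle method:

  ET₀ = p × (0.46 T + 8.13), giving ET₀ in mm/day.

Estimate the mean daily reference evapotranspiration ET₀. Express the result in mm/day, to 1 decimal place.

ET₀ = 0.33 × (0.46 × 19.1 + 8.13) = 0.33 × 16.916 = 5.5823 mm/d

5.6 mm/day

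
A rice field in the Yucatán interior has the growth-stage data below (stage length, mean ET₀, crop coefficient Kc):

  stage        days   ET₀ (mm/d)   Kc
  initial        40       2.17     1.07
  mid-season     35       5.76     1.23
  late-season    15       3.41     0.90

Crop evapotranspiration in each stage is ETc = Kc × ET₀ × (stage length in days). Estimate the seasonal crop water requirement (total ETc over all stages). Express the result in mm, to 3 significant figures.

387 mm

initial: 1.07 × 2.17 × 40 = 92.88 mm
mid-season: 1.23 × 5.76 × 35 = 247.97 mm
late-season: 0.90 × 3.41 × 15 = 46.04 mm
Seasonal total = 386.89 mm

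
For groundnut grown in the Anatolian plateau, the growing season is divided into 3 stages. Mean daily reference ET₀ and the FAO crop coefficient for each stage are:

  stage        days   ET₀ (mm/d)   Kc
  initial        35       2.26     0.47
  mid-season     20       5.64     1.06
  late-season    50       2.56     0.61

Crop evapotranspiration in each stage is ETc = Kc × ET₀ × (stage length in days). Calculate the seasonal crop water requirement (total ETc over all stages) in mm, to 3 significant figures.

initial: 0.47 × 2.26 × 35 = 37.18 mm
mid-season: 1.06 × 5.64 × 20 = 119.57 mm
late-season: 0.61 × 2.56 × 50 = 78.08 mm
Seasonal total = 234.83 mm

235 mm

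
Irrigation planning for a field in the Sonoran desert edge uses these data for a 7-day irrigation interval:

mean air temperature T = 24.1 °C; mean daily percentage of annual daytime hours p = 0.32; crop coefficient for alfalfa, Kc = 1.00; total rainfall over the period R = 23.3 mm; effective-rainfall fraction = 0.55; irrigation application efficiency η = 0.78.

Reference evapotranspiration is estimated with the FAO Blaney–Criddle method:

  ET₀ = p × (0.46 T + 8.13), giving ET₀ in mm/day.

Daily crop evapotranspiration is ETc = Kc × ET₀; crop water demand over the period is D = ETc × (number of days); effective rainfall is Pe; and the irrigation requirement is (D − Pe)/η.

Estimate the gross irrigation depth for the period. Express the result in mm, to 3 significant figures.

ET₀ = 0.32 × (0.46 × 24.1 + 8.13) = 0.32 × 19.216 = 6.1491 mm/d
ETc = Kc × ET₀ = 1.00 × 6.1491 = 6.1491 mm/d
Crop demand D = ETc × 7 d = 6.1491 × 7 = 43.044 mm
Pe = 0.55 × 23.3 = 12.815 mm
D − Pe = 43.044 − 12.815 = 30.229 mm
Gross irrigation = 30.229 / 0.78 = 38.755 mm

38.8 mm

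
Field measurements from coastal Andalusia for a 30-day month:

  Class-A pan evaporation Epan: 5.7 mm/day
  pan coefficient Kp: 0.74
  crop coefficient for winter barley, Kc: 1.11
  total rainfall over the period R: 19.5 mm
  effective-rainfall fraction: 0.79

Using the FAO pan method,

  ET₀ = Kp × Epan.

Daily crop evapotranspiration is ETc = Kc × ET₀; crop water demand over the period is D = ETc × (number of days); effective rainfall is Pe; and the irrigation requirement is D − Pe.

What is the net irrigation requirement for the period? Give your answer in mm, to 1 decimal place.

ET₀ = 0.74 × 5.7 = 4.2180 mm/d
ETc = Kc × ET₀ = 1.11 × 4.2180 = 4.6820 mm/d
Crop demand D = ETc × 30 d = 4.6820 × 30 = 140.460 mm
Pe = 0.79 × 19.5 = 15.405 mm
D − Pe = 140.460 − 15.405 = 125.055 mm

125.1 mm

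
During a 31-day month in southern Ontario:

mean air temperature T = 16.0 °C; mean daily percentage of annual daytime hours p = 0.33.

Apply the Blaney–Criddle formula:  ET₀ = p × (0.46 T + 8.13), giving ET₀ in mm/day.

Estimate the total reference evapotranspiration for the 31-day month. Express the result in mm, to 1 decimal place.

ET₀ = 0.33 × (0.46 × 16.0 + 8.13) = 0.33 × 15.490 = 5.1117 mm/d
Monthly total = 5.1117 × 31 = 158.463 mm

158.5 mm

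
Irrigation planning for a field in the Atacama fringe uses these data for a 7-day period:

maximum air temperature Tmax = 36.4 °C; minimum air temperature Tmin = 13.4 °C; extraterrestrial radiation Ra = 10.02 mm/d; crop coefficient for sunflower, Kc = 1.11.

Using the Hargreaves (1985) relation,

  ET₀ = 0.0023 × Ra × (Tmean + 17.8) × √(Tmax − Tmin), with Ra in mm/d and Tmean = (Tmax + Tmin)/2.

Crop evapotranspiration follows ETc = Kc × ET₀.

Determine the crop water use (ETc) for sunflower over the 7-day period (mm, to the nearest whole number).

Tmean = (36.4 + 13.4)/2 = 24.90 °C
ET₀ = 0.0023 × 10.02 × (24.90 + 17.8) × √23.0 = 0.0023 × 10.02 × 42.70 × 4.7958 = 4.7194 mm/d
ETc = Kc × ET₀ = 1.11 × 4.7194 = 5.2385 mm/d
Over 7 days: 5.2385 × 7 = 36.670 mm

37 mm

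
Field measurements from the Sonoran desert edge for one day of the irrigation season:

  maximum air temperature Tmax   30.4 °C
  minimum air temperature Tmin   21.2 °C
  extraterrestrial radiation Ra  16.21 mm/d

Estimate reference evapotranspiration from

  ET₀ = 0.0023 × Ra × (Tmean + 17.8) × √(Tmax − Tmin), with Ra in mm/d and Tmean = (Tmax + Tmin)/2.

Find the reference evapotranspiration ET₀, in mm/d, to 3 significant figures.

4.93 mm/d

Tmean = (30.4 + 21.2)/2 = 25.80 °C
ET₀ = 0.0023 × 16.21 × (25.80 + 17.8) × √9.2 = 0.0023 × 16.21 × 43.60 × 3.0332 = 4.9306 mm/d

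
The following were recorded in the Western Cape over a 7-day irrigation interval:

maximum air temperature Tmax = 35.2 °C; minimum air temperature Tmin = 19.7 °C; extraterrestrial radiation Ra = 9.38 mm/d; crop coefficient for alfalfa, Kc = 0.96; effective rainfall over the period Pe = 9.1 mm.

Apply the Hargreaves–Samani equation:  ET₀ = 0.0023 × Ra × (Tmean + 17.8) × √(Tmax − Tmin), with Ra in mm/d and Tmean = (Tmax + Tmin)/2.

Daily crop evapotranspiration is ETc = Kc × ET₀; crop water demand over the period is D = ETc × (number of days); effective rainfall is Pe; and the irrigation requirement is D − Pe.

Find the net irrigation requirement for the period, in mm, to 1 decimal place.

16.7 mm

Tmean = (35.2 + 19.7)/2 = 27.45 °C
ET₀ = 0.0023 × 9.38 × (27.45 + 17.8) × √15.5 = 0.0023 × 9.38 × 45.25 × 3.9370 = 3.8434 mm/d
ETc = Kc × ET₀ = 0.96 × 3.8434 = 3.6897 mm/d
Crop demand D = ETc × 7 d = 3.6897 × 7 = 25.828 mm
D − Pe = 25.828 − 9.1 = 16.728 mm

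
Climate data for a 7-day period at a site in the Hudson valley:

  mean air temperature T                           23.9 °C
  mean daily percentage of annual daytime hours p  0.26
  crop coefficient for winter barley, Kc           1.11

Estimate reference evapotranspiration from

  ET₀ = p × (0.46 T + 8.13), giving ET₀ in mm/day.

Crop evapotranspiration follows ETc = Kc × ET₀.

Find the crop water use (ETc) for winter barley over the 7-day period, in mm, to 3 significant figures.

ET₀ = 0.26 × (0.46 × 23.9 + 8.13) = 0.26 × 19.124 = 4.9722 mm/d
ETc = Kc × ET₀ = 1.11 × 4.9722 = 5.5191 mm/d
Over 7 days: 5.5191 × 7 = 38.634 mm

38.6 mm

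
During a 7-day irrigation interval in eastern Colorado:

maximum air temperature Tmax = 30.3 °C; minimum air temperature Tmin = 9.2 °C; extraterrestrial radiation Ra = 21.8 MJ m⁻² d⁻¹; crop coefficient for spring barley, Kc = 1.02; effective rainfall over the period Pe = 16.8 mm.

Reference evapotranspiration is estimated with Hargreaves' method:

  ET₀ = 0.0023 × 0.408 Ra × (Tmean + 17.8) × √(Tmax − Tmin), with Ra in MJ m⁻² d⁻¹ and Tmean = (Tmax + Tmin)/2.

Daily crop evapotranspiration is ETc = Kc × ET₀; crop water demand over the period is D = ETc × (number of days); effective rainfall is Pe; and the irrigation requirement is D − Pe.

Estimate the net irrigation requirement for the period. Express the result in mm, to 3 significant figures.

Tmean = (30.3 + 9.2)/2 = 19.75 °C
0.408 Ra = 0.408 × 21.8 = 8.8944 mm/d equivalent
ET₀ = 0.0023 × 8.8944 × (19.75 + 17.8) × √21.1 = 0.0023 × 8.8944 × 37.55 × 4.5935 = 3.5286 mm/d
ETc = Kc × ET₀ = 1.02 × 3.5286 = 3.5992 mm/d
Crop demand D = ETc × 7 d = 3.5992 × 7 = 25.194 mm
D − Pe = 25.194 − 16.8 = 8.394 mm

8.39 mm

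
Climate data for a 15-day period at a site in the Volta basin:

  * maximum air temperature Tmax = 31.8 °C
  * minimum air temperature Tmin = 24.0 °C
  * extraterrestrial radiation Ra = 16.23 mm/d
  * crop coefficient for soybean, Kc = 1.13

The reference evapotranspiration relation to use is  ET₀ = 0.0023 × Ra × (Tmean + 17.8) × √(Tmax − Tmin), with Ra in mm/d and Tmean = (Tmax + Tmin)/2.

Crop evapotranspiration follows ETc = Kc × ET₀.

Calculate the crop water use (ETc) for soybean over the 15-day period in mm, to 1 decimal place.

80.8 mm

Tmean = (31.8 + 24.0)/2 = 27.90 °C
ET₀ = 0.0023 × 16.23 × (27.90 + 17.8) × √7.8 = 0.0023 × 16.23 × 45.70 × 2.7928 = 4.7643 mm/d
ETc = Kc × ET₀ = 1.13 × 4.7643 = 5.3837 mm/d
Over 15 days: 5.3837 × 15 = 80.756 mm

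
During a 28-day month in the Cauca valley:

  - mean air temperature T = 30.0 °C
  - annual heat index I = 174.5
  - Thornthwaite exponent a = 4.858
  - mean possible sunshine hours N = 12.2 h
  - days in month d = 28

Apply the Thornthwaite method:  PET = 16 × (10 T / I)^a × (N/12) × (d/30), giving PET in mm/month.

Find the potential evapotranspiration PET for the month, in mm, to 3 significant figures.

10T/I = 10 × 30.0 / 174.5 = 1.7192
(10T/I)^a = 1.7192^4.858 = 13.9064
Uncorrected PET = 16 × 13.9064 = 222.502 mm
Correction = (N/12)(d/30) = (12.2/12)(28/30) = 0.9489
PET = 222.502 × 0.9489 = 211.132 mm/month

211 mm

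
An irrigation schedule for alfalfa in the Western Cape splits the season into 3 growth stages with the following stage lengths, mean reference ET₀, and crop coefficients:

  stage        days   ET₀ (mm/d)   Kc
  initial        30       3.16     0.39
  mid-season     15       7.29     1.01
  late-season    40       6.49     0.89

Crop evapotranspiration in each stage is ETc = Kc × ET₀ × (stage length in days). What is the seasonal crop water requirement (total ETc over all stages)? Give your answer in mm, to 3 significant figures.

initial: 0.39 × 3.16 × 30 = 36.97 mm
mid-season: 1.01 × 7.29 × 15 = 110.44 mm
late-season: 0.89 × 6.49 × 40 = 231.04 mm
Seasonal total = 378.45 mm

378 mm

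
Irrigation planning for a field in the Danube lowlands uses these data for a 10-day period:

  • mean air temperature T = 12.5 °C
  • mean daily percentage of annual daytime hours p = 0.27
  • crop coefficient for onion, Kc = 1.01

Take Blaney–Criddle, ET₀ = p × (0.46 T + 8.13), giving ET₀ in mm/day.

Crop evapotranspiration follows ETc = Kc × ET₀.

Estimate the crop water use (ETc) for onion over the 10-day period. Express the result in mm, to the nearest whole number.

ET₀ = 0.27 × (0.46 × 12.5 + 8.13) = 0.27 × 13.880 = 3.7476 mm/d
ETc = Kc × ET₀ = 1.01 × 3.7476 = 3.7851 mm/d
Over 10 days: 3.7851 × 10 = 37.851 mm

38 mm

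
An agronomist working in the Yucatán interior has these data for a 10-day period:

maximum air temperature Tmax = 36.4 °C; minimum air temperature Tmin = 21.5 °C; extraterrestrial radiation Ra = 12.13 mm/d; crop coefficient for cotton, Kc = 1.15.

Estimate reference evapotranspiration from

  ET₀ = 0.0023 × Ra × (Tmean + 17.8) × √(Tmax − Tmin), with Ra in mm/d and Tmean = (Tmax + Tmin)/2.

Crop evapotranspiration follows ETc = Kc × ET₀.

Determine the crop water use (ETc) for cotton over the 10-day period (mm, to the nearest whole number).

58 mm

Tmean = (36.4 + 21.5)/2 = 28.95 °C
ET₀ = 0.0023 × 12.13 × (28.95 + 17.8) × √14.9 = 0.0023 × 12.13 × 46.75 × 3.8601 = 5.0346 mm/d
ETc = Kc × ET₀ = 1.15 × 5.0346 = 5.7898 mm/d
Over 10 days: 5.7898 × 10 = 57.898 mm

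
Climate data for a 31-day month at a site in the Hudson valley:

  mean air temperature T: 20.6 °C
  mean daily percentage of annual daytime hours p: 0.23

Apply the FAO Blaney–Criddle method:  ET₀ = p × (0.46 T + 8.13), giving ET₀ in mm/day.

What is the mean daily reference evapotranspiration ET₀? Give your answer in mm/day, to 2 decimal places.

4.05 mm/day

ET₀ = 0.23 × (0.46 × 20.6 + 8.13) = 0.23 × 17.606 = 4.0494 mm/d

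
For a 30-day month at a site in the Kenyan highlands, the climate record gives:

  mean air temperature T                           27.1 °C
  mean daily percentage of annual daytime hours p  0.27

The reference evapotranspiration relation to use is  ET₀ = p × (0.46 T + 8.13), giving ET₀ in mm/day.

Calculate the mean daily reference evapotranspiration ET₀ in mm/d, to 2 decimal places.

ET₀ = 0.27 × (0.46 × 27.1 + 8.13) = 0.27 × 20.596 = 5.5609 mm/d

5.56 mm/d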